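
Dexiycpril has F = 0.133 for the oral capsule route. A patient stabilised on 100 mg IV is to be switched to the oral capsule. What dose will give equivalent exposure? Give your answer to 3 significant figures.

For equal systemic exposure: F × D_ev = D_iv
D_ev = D_iv / F = 100 / 0.133 = 751.88 mg

D_oral = 752 mg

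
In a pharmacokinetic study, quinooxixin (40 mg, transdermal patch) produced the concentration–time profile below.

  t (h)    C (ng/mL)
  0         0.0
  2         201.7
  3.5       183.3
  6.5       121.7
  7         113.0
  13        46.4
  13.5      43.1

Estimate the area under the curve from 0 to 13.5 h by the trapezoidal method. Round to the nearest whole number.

AUC = 1507 ng/mL·h

Trapezoidal AUC_0→13.5:
  [0→2]: (0.0+201.7)/2 × 2 = 201.7
  [2→3.5]: (201.7+183.3)/2 × 1.5 = 288.75
  [3.5→6.5]: (183.3+121.7)/2 × 3 = 457.5
  [6.5→7]: (121.7+113.0)/2 × 0.5 = 58.675
  [7→13]: (113.0+46.4)/2 × 6 = 478.2
  [13→13.5]: (46.4+43.1)/2 × 0.5 = 22.375
  Sum = 1507.2 ng/mL·h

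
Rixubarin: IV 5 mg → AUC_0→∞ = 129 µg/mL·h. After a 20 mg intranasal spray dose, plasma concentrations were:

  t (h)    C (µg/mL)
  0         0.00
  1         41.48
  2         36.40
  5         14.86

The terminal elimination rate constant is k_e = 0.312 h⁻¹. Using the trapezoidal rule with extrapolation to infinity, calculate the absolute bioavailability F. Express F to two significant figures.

F = 0.36

Trapezoidal AUC_0→5 (intranasal spray):
  [0→1]: (0.00+41.48)/2 × 1 = 20.74
  [1→2]: (41.48+36.40)/2 × 1 = 38.94
  [2→5]: (36.40+14.86)/2 × 3 = 76.89
  Sum = 136.57 µg/mL·h
Tail: C_last/k_e = 14.86/0.312 = 47.628
AUC_0→∞ (intranasal spray) = 136.57 + 47.628 = 184.198 µg/mL·h
F = (AUC_ev/D_ev)/(AUC_iv/D_iv) = (184.198/20)/(129/5) = 9.2099/25.8 = 0.3570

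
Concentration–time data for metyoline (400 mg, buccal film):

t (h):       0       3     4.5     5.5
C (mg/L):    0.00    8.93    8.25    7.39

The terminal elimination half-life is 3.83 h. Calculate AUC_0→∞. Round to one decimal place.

AUC = 74.9 mg/L·h

Trapezoidal AUC_0→5.5:
  [0→3]: (0.00+8.93)/2 × 3 = 13.395
  [3→4.5]: (8.93+8.25)/2 × 1.5 = 12.885
  [4.5→5.5]: (8.25+7.39)/2 × 1 = 7.82
  Sum = 34.1 mg/L·h
k_e = ln2 / t½ = 0.693147 / 3.83 = 0.1810 h^-1
Extrapolated tail: C_last / k_e = 7.39 / 0.181 = 40.829
AUC_0→∞ = 34.1 + 40.829 = 74.929 mg/L·h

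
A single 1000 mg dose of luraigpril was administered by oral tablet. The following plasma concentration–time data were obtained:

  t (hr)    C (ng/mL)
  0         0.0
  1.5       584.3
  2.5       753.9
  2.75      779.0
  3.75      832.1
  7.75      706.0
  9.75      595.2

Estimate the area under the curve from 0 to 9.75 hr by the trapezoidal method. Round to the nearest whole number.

Trapezoidal AUC_0→9.75:
  [0→1.5]: (0.0+584.3)/2 × 1.5 = 438.225
  [1.5→2.5]: (584.3+753.9)/2 × 1 = 669.1
  [2.5→2.75]: (753.9+779.0)/2 × 0.25 = 191.6125
  [2.75→3.75]: (779.0+832.1)/2 × 1 = 805.55
  [3.75→7.75]: (832.1+706.0)/2 × 4 = 3076.2
  [7.75→9.75]: (706.0+595.2)/2 × 2 = 1301.2
  Sum = 6481.8875 ng/mL·hr

AUC = 6482 ng/mL·hr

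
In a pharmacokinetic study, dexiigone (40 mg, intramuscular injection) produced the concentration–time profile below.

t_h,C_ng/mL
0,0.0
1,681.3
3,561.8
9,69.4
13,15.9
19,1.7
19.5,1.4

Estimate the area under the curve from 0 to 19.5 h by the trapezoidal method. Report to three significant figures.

AUC = 3700 ng/mL·h

Trapezoidal AUC_0→19.5:
  [0→1]: (0.0+681.3)/2 × 1 = 340.65
  [1→3]: (681.3+561.8)/2 × 2 = 1243.1
  [3→9]: (561.8+69.4)/2 × 6 = 1893.6
  [9→13]: (69.4+15.9)/2 × 4 = 170.6
  [13→19]: (15.9+1.7)/2 × 6 = 52.8
  [19→19.5]: (1.7+1.4)/2 × 0.5 = 0.775
  Sum = 3701.525 ng/mL·h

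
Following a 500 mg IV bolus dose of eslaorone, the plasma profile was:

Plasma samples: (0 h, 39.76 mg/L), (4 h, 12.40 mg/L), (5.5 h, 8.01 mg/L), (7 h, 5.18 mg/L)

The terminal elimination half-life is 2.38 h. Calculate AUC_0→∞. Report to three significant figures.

AUC = 147 mg/L·h

Trapezoidal AUC_0→7:
  [0→4]: (39.76+12.40)/2 × 4 = 104.32
  [4→5.5]: (12.40+8.01)/2 × 1.5 = 15.3075
  [5.5→7]: (8.01+5.18)/2 × 1.5 = 9.8925
  Sum = 129.52 mg/L·h
k_e = ln2 / t½ = 0.693147 / 2.38 = 0.2912 h^-1
Extrapolated tail: C_last / k_e = 5.18 / 0.2912 = 17.788
AUC_0→∞ = 129.52 + 17.788 = 147.308 mg/L·h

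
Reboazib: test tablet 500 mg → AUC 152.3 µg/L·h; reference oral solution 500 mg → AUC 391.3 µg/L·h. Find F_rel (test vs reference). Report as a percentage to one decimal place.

F_rel = 38.9%

F_rel = (AUC_test/D_test) / (AUC_ref/D_ref)
      = (152.3/500) / (391.3/500)
      = 0.3046 / 0.7826 = 0.3892 = 38.92%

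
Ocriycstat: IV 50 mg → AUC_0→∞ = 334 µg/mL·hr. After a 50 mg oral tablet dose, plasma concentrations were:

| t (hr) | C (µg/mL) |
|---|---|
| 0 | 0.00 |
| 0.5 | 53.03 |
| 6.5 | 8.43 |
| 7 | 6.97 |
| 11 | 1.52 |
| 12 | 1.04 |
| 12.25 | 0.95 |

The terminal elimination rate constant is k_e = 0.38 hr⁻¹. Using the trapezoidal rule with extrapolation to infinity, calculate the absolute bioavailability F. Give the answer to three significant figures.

Trapezoidal AUC_0→12.25 (oral tablet):
  [0→0.5]: (0.00+53.03)/2 × 0.5 = 13.2575
  [0.5→6.5]: (53.03+8.43)/2 × 6 = 184.38
  [6.5→7]: (8.43+6.97)/2 × 0.5 = 3.85
  [7→11]: (6.97+1.52)/2 × 4 = 16.98
  [11→12]: (1.52+1.04)/2 × 1 = 1.28
  [12→12.25]: (1.04+0.95)/2 × 0.25 = 0.24875
  Sum = 219.99625 µg/mL·hr
Tail: C_last/k_e = 0.95/0.38 = 2.500
AUC_0→∞ (oral tablet) = 219.99625 + 2.500 = 222.49625 µg/mL·hr
F = (AUC_ev/D_ev)/(AUC_iv/D_iv) = (222.49625/50)/(334/50) = 4.449925/6.68 = 0.6662

F = 0.666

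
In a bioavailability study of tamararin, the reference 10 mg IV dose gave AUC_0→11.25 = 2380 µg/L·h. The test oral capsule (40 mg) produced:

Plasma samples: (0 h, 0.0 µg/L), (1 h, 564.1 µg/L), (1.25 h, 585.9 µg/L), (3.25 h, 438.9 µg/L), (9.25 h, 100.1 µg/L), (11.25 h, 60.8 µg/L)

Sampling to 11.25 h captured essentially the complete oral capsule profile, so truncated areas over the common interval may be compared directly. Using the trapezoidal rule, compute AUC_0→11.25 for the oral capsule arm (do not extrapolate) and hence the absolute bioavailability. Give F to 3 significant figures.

Trapezoidal AUC_0→11.25 (oral capsule):
  [0→1]: (0.0+564.1)/2 × 1 = 282.05
  [1→1.25]: (564.1+585.9)/2 × 0.25 = 143.75
  [1.25→3.25]: (585.9+438.9)/2 × 2 = 1024.8
  [3.25→9.25]: (438.9+100.1)/2 × 6 = 1617.0
  [9.25→11.25]: (100.1+60.8)/2 × 2 = 160.9
  Sum = 3228.5 µg/L·h
F = (AUC_ev/D_ev)/(AUC_iv/D_iv) = (3228.5/40)/(2380/10) = 80.7125/238 = 0.3391

F = 0.339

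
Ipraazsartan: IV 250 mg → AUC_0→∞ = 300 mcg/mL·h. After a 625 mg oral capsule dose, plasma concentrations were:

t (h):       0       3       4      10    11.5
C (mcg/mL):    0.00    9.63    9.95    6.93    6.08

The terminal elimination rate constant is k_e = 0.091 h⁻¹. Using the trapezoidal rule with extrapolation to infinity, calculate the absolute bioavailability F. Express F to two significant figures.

F = 0.20

Trapezoidal AUC_0→11.5 (oral capsule):
  [0→3]: (0.00+9.63)/2 × 3 = 14.445
  [3→4]: (9.63+9.95)/2 × 1 = 9.79
  [4→10]: (9.95+6.93)/2 × 6 = 50.64
  [10→11.5]: (6.93+6.08)/2 × 1.5 = 9.7575
  Sum = 84.6325 mcg/mL·h
Tail: C_last/k_e = 6.08/0.091 = 66.813
AUC_0→∞ (oral capsule) = 84.6325 + 66.813 = 151.4455 mcg/mL·h
F = (AUC_ev/D_ev)/(AUC_iv/D_iv) = (151.4455/625)/(300/250) = 0.2423128/1.2 = 0.2019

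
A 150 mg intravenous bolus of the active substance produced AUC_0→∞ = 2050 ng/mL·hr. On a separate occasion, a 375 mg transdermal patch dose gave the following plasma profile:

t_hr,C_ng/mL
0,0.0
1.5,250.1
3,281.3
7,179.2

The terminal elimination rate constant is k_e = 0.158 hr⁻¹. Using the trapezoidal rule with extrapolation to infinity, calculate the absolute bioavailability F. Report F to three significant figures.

F = 0.515

Trapezoidal AUC_0→7 (transdermal patch):
  [0→1.5]: (0.0+250.1)/2 × 1.5 = 187.575
  [1.5→3]: (250.1+281.3)/2 × 1.5 = 398.55
  [3→7]: (281.3+179.2)/2 × 4 = 921.0
  Sum = 1507.125 ng/mL·hr
Tail: C_last/k_e = 179.2/0.158 = 1134.177
AUC_0→∞ (transdermal patch) = 1507.125 + 1134.177 = 2641.302 ng/mL·hr
F = (AUC_ev/D_ev)/(AUC_iv/D_iv) = (2641.302/375)/(2050/150) = 7.043472/13.6667 = 0.5154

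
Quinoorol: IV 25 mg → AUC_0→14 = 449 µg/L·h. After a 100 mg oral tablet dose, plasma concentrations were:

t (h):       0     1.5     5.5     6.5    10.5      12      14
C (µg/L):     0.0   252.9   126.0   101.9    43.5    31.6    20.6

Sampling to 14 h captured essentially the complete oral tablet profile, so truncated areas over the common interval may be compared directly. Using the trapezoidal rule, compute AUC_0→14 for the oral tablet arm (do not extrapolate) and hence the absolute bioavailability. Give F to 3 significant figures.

F = 0.813

Trapezoidal AUC_0→14 (oral tablet):
  [0→1.5]: (0.0+252.9)/2 × 1.5 = 189.675
  [1.5→5.5]: (252.9+126.0)/2 × 4 = 757.8
  [5.5→6.5]: (126.0+101.9)/2 × 1 = 113.95
  [6.5→10.5]: (101.9+43.5)/2 × 4 = 290.8
  [10.5→12]: (43.5+31.6)/2 × 1.5 = 56.325
  [12→14]: (31.6+20.6)/2 × 2 = 52.2
  Sum = 1460.75 µg/L·h
F = (AUC_ev/D_ev)/(AUC_iv/D_iv) = (1460.75/100)/(449/25) = 14.6075/17.96 = 0.8133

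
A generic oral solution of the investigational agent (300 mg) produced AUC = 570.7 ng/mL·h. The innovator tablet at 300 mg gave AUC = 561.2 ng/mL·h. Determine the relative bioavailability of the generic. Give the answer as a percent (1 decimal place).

F_rel = 101.7%

F_rel = (AUC_test/D_test) / (AUC_ref/D_ref)
      = (570.7/300) / (561.2/300)
      = 1.90233 / 1.87067 = 1.0169 = 101.69%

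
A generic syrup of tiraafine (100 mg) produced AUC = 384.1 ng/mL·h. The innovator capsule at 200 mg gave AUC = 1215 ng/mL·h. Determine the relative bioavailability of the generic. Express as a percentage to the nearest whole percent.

F_rel = 63%

F_rel = (AUC_test/D_test) / (AUC_ref/D_ref)
      = (384.1/100) / (1215/200)
      = 3.841 / 6.075 = 0.6323 = 63.23%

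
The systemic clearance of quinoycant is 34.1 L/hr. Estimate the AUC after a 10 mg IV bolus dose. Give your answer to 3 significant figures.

AUC = 0.293 mg/L·hr

AUC_0→∞ = Dose_iv / CL
        = 10 / 34.1 = 0.293255 mg/L·hr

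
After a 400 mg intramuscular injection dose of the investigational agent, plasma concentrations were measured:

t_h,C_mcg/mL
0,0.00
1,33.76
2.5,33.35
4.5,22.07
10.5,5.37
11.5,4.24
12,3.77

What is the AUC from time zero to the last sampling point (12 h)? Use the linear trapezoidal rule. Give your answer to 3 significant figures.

Trapezoidal AUC_0→12:
  [0→1]: (0.00+33.76)/2 × 1 = 16.88
  [1→2.5]: (33.76+33.35)/2 × 1.5 = 50.3325
  [2.5→4.5]: (33.35+22.07)/2 × 2 = 55.42
  [4.5→10.5]: (22.07+5.37)/2 × 6 = 82.32
  [10.5→11.5]: (5.37+4.24)/2 × 1 = 4.805
  [11.5→12]: (4.24+3.77)/2 × 0.5 = 2.0025
  Sum = 211.76 mcg/mL·h

AUC = 212 mcg/mL·h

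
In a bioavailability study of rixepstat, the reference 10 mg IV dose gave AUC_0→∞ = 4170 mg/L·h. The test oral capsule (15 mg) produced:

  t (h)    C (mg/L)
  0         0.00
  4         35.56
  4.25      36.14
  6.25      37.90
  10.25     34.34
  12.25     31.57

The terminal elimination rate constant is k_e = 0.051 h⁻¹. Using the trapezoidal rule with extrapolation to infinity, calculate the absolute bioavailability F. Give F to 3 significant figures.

Trapezoidal AUC_0→12.25 (oral capsule):
  [0→4]: (0.00+35.56)/2 × 4 = 71.12
  [4→4.25]: (35.56+36.14)/2 × 0.25 = 8.9625
  [4.25→6.25]: (36.14+37.90)/2 × 2 = 74.04
  [6.25→10.25]: (37.90+34.34)/2 × 4 = 144.48
  [10.25→12.25]: (34.34+31.57)/2 × 2 = 65.91
  Sum = 364.5125 mg/L·h
Tail: C_last/k_e = 31.57/0.051 = 619.020
AUC_0→∞ (oral capsule) = 364.5125 + 619.020 = 983.5325 mg/L·h
F = (AUC_ev/D_ev)/(AUC_iv/D_iv) = (983.5325/15)/(4170/10) = 65.5688/417 = 0.1572

F = 0.157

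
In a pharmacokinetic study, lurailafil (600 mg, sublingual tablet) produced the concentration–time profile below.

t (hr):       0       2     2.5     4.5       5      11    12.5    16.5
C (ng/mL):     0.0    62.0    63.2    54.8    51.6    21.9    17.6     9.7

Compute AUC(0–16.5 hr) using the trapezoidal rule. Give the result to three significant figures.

AUC = 543 ng/mL·hr

Trapezoidal AUC_0→16.5:
  [0→2]: (0.0+62.0)/2 × 2 = 62.0
  [2→2.5]: (62.0+63.2)/2 × 0.5 = 31.3
  [2.5→4.5]: (63.2+54.8)/2 × 2 = 118.0
  [4.5→5]: (54.8+51.6)/2 × 0.5 = 26.6
  [5→11]: (51.6+21.9)/2 × 6 = 220.5
  [11→12.5]: (21.9+17.6)/2 × 1.5 = 29.625
  [12.5→16.5]: (17.6+9.7)/2 × 4 = 54.6
  Sum = 542.625 ng/mL·hr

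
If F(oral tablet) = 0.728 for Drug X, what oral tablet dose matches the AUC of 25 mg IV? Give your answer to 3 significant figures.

For equal systemic exposure: F × D_ev = D_iv
D_ev = D_iv / F = 25 / 0.728 = 34.3407 mg

D_oral = 34.3 mg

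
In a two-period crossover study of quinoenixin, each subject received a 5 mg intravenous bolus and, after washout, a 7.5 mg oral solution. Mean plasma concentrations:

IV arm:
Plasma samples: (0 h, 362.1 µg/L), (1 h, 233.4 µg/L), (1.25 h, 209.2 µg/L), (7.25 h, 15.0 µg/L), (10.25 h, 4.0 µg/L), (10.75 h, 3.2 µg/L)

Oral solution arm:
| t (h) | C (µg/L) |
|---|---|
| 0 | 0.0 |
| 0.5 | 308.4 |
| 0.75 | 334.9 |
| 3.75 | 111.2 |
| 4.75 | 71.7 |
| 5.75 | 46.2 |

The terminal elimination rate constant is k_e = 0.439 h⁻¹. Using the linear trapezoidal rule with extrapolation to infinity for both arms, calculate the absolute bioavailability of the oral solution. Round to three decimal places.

Trapezoidal AUC_0→10.75 (IV):
  [0→1]: (362.1+233.4)/2 × 1 = 297.75
  [1→1.25]: (233.4+209.2)/2 × 0.25 = 55.325
  [1.25→7.25]: (209.2+15.0)/2 × 6 = 672.6
  [7.25→10.25]: (15.0+4.0)/2 × 3 = 28.5
  [10.25→10.75]: (4.0+3.2)/2 × 0.5 = 1.8
  Sum = 1055.975 µg/L·h
IV tail: 3.2/0.439 = 7.289; AUC_iv,0→∞ = 1055.975 + 7.289 = 1063.264 µg/L·h
Trapezoidal AUC_0→5.75 (oral solution):
  [0→0.5]: (0.0+308.4)/2 × 0.5 = 77.1
  [0.5→0.75]: (308.4+334.9)/2 × 0.25 = 80.4125
  [0.75→3.75]: (334.9+111.2)/2 × 3 = 669.15
  [3.75→4.75]: (111.2+71.7)/2 × 1 = 91.45
  [4.75→5.75]: (71.7+46.2)/2 × 1 = 58.95
  Sum = 977.0625 µg/L·h
oral solution tail: 46.2/0.439 = 105.239; AUC_ev,0→∞ = 977.0625 + 105.239 = 1082.3015 µg/L·h
F = (AUC_ev/D_ev)/(AUC_iv/D_iv) = (1082.3015/7.5)/(1063.264/5) = 144.307/212.6528 = 0.6786

F = 0.679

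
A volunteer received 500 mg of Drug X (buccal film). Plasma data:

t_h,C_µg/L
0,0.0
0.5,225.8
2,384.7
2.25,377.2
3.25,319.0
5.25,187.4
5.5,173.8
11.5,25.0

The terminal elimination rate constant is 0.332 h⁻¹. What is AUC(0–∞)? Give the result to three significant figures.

AUC = 2180 µg/L·h

Trapezoidal AUC_0→11.5:
  [0→0.5]: (0.0+225.8)/2 × 0.5 = 56.45
  [0.5→2]: (225.8+384.7)/2 × 1.5 = 457.875
  [2→2.25]: (384.7+377.2)/2 × 0.25 = 95.2375
  [2.25→3.25]: (377.2+319.0)/2 × 1 = 348.1
  [3.25→5.25]: (319.0+187.4)/2 × 2 = 506.4
  [5.25→5.5]: (187.4+173.8)/2 × 0.25 = 45.15
  [5.5→11.5]: (173.8+25.0)/2 × 6 = 596.4
  Sum = 2105.6125 µg/L·h
Extrapolated tail: C_last / k_e = 25.0 / 0.332 = 75.301
AUC_0→∞ = 2105.6125 + 75.301 = 2180.9135 µg/L·h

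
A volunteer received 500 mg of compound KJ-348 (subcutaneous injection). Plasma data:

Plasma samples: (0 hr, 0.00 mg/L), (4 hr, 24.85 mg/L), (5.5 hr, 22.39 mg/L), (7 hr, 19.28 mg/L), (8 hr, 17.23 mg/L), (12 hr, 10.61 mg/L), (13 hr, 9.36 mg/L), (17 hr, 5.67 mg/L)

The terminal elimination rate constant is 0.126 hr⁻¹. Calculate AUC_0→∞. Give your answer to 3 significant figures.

AUC = 275 mg/L·hr

Trapezoidal AUC_0→17:
  [0→4]: (0.00+24.85)/2 × 4 = 49.7
  [4→5.5]: (24.85+22.39)/2 × 1.5 = 35.43
  [5.5→7]: (22.39+19.28)/2 × 1.5 = 31.2525
  [7→8]: (19.28+17.23)/2 × 1 = 18.255
  [8→12]: (17.23+10.61)/2 × 4 = 55.68
  [12→13]: (10.61+9.36)/2 × 1 = 9.985
  [13→17]: (9.36+5.67)/2 × 4 = 30.06
  Sum = 230.3625 mg/L·hr
Extrapolated tail: C_last / k_e = 5.67 / 0.126 = 45.000
AUC_0→∞ = 230.3625 + 45.000 = 275.3625 mg/L·hr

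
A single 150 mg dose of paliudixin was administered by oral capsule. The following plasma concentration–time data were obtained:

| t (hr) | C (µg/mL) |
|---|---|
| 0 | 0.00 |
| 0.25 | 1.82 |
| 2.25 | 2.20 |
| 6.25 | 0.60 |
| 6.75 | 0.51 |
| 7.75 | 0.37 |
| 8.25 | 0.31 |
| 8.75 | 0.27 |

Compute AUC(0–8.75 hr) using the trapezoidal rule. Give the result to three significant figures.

Trapezoidal AUC_0→8.75:
  [0→0.25]: (0.00+1.82)/2 × 0.25 = 0.2275
  [0.25→2.25]: (1.82+2.20)/2 × 2 = 4.02
  [2.25→6.25]: (2.20+0.60)/2 × 4 = 5.6
  [6.25→6.75]: (0.60+0.51)/2 × 0.5 = 0.2775
  [6.75→7.75]: (0.51+0.37)/2 × 1 = 0.44
  [7.75→8.25]: (0.37+0.31)/2 × 0.5 = 0.17
  [8.25→8.75]: (0.31+0.27)/2 × 0.5 = 0.145
  Sum = 10.88 µg/mL·hr

AUC = 10.9 µg/mL·hr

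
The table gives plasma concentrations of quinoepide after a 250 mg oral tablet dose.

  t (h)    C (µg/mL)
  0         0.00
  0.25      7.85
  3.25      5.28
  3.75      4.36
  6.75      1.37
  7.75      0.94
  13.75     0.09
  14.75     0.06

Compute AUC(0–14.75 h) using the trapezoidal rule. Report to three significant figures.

Trapezoidal AUC_0→14.75:
  [0→0.25]: (0.00+7.85)/2 × 0.25 = 0.98125
  [0.25→3.25]: (7.85+5.28)/2 × 3 = 19.695
  [3.25→3.75]: (5.28+4.36)/2 × 0.5 = 2.41
  [3.75→6.75]: (4.36+1.37)/2 × 3 = 8.595
  [6.75→7.75]: (1.37+0.94)/2 × 1 = 1.155
  [7.75→13.75]: (0.94+0.09)/2 × 6 = 3.09
  [13.75→14.75]: (0.09+0.06)/2 × 1 = 0.075
  Sum = 36.00125 µg/mL·h

AUC = 36.0 µg/mL·h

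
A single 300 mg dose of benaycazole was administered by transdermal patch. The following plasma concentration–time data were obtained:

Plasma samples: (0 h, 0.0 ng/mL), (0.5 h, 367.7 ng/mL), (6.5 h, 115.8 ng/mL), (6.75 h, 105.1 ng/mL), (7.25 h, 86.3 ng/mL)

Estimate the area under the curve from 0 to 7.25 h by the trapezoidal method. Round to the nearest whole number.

Trapezoidal AUC_0→7.25:
  [0→0.5]: (0.0+367.7)/2 × 0.5 = 91.925
  [0.5→6.5]: (367.7+115.8)/2 × 6 = 1450.5
  [6.5→6.75]: (115.8+105.1)/2 × 0.25 = 27.6125
  [6.75→7.25]: (105.1+86.3)/2 × 0.5 = 47.85
  Sum = 1617.8875 ng/mL·h

AUC = 1618 ng/mL·h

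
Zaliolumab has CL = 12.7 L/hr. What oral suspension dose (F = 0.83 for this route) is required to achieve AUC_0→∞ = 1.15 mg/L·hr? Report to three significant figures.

Dose = 17.6 mg

Dose = CL × AUC_0→∞ / F
     = 12.7 × 1.15 / 0.83 = 17.5964 mg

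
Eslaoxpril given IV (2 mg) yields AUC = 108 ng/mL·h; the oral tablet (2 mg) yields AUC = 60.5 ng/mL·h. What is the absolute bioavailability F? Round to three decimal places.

F = 0.560

F = (AUC_ev / D_ev) / (AUC_iv / D_iv)
  = (60.5/2) / (108/2)
  = 30.25 / 54 = 0.5602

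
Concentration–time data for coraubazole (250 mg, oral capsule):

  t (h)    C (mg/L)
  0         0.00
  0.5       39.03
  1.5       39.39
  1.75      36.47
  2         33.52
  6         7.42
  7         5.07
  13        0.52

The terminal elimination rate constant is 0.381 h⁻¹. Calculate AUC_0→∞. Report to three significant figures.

AUC = 173 mg/L·h

Trapezoidal AUC_0→13:
  [0→0.5]: (0.00+39.03)/2 × 0.5 = 9.7575
  [0.5→1.5]: (39.03+39.39)/2 × 1 = 39.21
  [1.5→1.75]: (39.39+36.47)/2 × 0.25 = 9.4825
  [1.75→2]: (36.47+33.52)/2 × 0.25 = 8.74875
  [2→6]: (33.52+7.42)/2 × 4 = 81.88
  [6→7]: (7.42+5.07)/2 × 1 = 6.245
  [7→13]: (5.07+0.52)/2 × 6 = 16.77
  Sum = 172.09375 mg/L·h
Extrapolated tail: C_last / k_e = 0.52 / 0.381 = 1.365
AUC_0→∞ = 172.09375 + 1.365 = 173.45875 mg/L·h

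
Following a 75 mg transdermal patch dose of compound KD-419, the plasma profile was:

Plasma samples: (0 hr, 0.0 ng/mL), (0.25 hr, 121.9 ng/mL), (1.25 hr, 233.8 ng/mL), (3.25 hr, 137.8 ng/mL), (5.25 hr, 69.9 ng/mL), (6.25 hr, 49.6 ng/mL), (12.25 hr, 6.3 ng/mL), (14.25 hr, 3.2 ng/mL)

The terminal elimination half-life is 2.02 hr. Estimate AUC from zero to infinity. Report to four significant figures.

AUC = 1019 ng/mL·hr

Trapezoidal AUC_0→14.25:
  [0→0.25]: (0.0+121.9)/2 × 0.25 = 15.2375
  [0.25→1.25]: (121.9+233.8)/2 × 1 = 177.85
  [1.25→3.25]: (233.8+137.8)/2 × 2 = 371.6
  [3.25→5.25]: (137.8+69.9)/2 × 2 = 207.7
  [5.25→6.25]: (69.9+49.6)/2 × 1 = 59.75
  [6.25→12.25]: (49.6+6.3)/2 × 6 = 167.7
  [12.25→14.25]: (6.3+3.2)/2 × 2 = 9.5
  Sum = 1009.3375 ng/mL·hr
k_e = ln2 / t½ = 0.693147 / 2.02 = 0.3431 hr^-1
Extrapolated tail: C_last / k_e = 3.2 / 0.3431 = 9.327
AUC_0→∞ = 1009.3375 + 9.327 = 1018.6645 ng/mL·hr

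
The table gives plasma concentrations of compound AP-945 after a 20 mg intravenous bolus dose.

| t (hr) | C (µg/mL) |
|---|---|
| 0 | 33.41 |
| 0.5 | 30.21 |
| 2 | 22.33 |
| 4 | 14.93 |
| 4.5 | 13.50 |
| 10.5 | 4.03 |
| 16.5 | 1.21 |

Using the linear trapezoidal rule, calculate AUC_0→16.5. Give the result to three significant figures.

Trapezoidal AUC_0→16.5:
  [0→0.5]: (33.41+30.21)/2 × 0.5 = 15.905
  [0.5→2]: (30.21+22.33)/2 × 1.5 = 39.405
  [2→4]: (22.33+14.93)/2 × 2 = 37.26
  [4→4.5]: (14.93+13.50)/2 × 0.5 = 7.1075
  [4.5→10.5]: (13.50+4.03)/2 × 6 = 52.59
  [10.5→16.5]: (4.03+1.21)/2 × 6 = 15.72
  Sum = 167.9875 µg/mL·hr

AUC = 168 µg/mL·hr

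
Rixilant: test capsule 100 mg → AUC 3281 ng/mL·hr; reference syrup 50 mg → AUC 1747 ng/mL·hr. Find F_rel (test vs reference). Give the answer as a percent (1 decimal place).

F_rel = (AUC_test/D_test) / (AUC_ref/D_ref)
      = (3281/100) / (1747/50)
      = 32.81 / 34.94 = 0.9390 = 93.90%

F_rel = 93.9%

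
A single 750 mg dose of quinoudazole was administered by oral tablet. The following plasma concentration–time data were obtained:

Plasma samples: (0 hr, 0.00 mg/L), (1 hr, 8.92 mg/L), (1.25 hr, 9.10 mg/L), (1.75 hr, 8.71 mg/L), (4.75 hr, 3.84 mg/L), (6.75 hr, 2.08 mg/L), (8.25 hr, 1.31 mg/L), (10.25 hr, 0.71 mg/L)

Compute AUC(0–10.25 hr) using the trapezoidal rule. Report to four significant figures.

Trapezoidal AUC_0→10.25:
  [0→1]: (0.00+8.92)/2 × 1 = 4.46
  [1→1.25]: (8.92+9.10)/2 × 0.25 = 2.2525
  [1.25→1.75]: (9.10+8.71)/2 × 0.5 = 4.4525
  [1.75→4.75]: (8.71+3.84)/2 × 3 = 18.825
  [4.75→6.75]: (3.84+2.08)/2 × 2 = 5.92
  [6.75→8.25]: (2.08+1.31)/2 × 1.5 = 2.5425
  [8.25→10.25]: (1.31+0.71)/2 × 2 = 2.02
  Sum = 40.4725 mg/L·hr

AUC = 40.47 mg/L·hr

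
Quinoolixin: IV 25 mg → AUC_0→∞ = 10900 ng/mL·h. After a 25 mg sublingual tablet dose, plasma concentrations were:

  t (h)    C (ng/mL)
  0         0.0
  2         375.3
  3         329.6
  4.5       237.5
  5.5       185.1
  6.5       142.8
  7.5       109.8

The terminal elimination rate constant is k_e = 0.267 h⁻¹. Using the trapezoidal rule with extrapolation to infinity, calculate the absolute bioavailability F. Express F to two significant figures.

Trapezoidal AUC_0→7.5 (sublingual tablet):
  [0→2]: (0.0+375.3)/2 × 2 = 375.3
  [2→3]: (375.3+329.6)/2 × 1 = 352.45
  [3→4.5]: (329.6+237.5)/2 × 1.5 = 425.325
  [4.5→5.5]: (237.5+185.1)/2 × 1 = 211.3
  [5.5→6.5]: (185.1+142.8)/2 × 1 = 163.95
  [6.5→7.5]: (142.8+109.8)/2 × 1 = 126.3
  Sum = 1654.625 ng/mL·h
Tail: C_last/k_e = 109.8/0.267 = 411.236
AUC_0→∞ (sublingual tablet) = 1654.625 + 411.236 = 2065.861 ng/mL·h
F = (AUC_ev/D_ev)/(AUC_iv/D_iv) = (2065.861/25)/(10900/25) = 82.63444/436 = 0.1895

F = 0.19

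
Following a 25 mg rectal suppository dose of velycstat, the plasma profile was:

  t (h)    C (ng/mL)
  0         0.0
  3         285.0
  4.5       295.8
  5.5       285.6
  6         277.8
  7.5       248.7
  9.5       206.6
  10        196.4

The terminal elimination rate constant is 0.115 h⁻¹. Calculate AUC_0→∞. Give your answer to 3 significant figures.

Trapezoidal AUC_0→10:
  [0→3]: (0.0+285.0)/2 × 3 = 427.5
  [3→4.5]: (285.0+295.8)/2 × 1.5 = 435.6
  [4.5→5.5]: (295.8+285.6)/2 × 1 = 290.7
  [5.5→6]: (285.6+277.8)/2 × 0.5 = 140.85
  [6→7.5]: (277.8+248.7)/2 × 1.5 = 394.875
  [7.5→9.5]: (248.7+206.6)/2 × 2 = 455.3
  [9.5→10]: (206.6+196.4)/2 × 0.5 = 100.75
  Sum = 2245.575 ng/mL·h
Extrapolated tail: C_last / k_e = 196.4 / 0.115 = 1707.826
AUC_0→∞ = 2245.575 + 1707.826 = 3953.401 ng/mL·h

AUC = 3950 ng/mL·h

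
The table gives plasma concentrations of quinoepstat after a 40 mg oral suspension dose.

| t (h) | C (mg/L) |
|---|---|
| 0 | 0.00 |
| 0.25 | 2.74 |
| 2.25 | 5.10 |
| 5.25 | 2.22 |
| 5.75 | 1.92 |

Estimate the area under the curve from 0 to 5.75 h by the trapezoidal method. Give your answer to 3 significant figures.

AUC = 20.2 mg/L·h

Trapezoidal AUC_0→5.75:
  [0→0.25]: (0.00+2.74)/2 × 0.25 = 0.3425
  [0.25→2.25]: (2.74+5.10)/2 × 2 = 7.84
  [2.25→5.25]: (5.10+2.22)/2 × 3 = 10.98
  [5.25→5.75]: (2.22+1.92)/2 × 0.5 = 1.035
  Sum = 20.1975 mg/L·h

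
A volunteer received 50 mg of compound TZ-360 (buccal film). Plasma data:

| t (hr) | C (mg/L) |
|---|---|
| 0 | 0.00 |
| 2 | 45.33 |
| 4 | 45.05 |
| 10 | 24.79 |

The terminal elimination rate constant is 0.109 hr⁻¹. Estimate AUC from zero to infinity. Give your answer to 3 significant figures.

AUC = 573 mg/L·hr

Trapezoidal AUC_0→10:
  [0→2]: (0.00+45.33)/2 × 2 = 45.33
  [2→4]: (45.33+45.05)/2 × 2 = 90.38
  [4→10]: (45.05+24.79)/2 × 6 = 209.52
  Sum = 345.23 mg/L·hr
Extrapolated tail: C_last / k_e = 24.79 / 0.109 = 227.431
AUC_0→∞ = 345.23 + 227.431 = 572.661 mg/L·hr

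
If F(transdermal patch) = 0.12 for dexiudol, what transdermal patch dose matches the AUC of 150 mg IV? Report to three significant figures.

For equal systemic exposure: F × D_ev = D_iv
D_ev = D_iv / F = 150 / 0.12 = 1250 mg

D_transdermal = 1250 mg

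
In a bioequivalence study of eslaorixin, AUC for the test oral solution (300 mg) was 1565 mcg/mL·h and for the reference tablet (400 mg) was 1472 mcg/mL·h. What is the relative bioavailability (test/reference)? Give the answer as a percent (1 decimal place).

F_rel = 141.8%

F_rel = (AUC_test/D_test) / (AUC_ref/D_ref)
      = (1565/300) / (1472/400)
      = 5.21667 / 3.68 = 1.4176 = 141.76%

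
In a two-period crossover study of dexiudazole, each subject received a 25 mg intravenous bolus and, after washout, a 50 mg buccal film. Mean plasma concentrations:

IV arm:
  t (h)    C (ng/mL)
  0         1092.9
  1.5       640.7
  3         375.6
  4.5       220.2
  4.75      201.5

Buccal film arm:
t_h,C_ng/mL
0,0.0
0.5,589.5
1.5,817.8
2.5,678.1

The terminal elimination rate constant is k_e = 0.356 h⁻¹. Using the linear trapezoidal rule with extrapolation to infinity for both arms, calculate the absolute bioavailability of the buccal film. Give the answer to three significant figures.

F = 0.560

Trapezoidal AUC_0→4.75 (IV):
  [0→1.5]: (1092.9+640.7)/2 × 1.5 = 1300.2
  [1.5→3]: (640.7+375.6)/2 × 1.5 = 762.225
  [3→4.5]: (375.6+220.2)/2 × 1.5 = 446.85
  [4.5→4.75]: (220.2+201.5)/2 × 0.25 = 52.7125
  Sum = 2561.9875 ng/mL·h
IV tail: 201.5/0.356 = 566.011; AUC_iv,0→∞ = 2561.9875 + 566.011 = 3127.9985 ng/mL·h
Trapezoidal AUC_0→2.5 (buccal film):
  [0→0.5]: (0.0+589.5)/2 × 0.5 = 147.375
  [0.5→1.5]: (589.5+817.8)/2 × 1 = 703.65
  [1.5→2.5]: (817.8+678.1)/2 × 1 = 747.95
  Sum = 1598.975 ng/mL·h
buccal film tail: 678.1/0.356 = 1904.775; AUC_ev,0→∞ = 1598.975 + 1904.775 = 3503.75 ng/mL·h
F = (AUC_ev/D_ev)/(AUC_iv/D_iv) = (3503.75/50)/(3127.9985/25) = 70.075/125.11994 = 0.5601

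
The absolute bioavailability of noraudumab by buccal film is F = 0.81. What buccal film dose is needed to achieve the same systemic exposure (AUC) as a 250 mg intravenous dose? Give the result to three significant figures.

D_buccal = 309 mg

For equal systemic exposure: F × D_ev = D_iv
D_ev = D_iv / F = 250 / 0.81 = 308.642 mg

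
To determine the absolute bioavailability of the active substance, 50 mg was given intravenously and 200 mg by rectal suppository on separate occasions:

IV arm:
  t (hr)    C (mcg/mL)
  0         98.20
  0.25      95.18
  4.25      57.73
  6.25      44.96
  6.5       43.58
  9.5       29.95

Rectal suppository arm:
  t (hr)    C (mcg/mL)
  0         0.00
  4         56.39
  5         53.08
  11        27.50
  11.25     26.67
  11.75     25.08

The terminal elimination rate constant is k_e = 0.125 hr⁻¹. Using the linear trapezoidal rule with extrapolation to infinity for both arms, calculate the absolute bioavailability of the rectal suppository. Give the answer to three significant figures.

Trapezoidal AUC_0→9.5 (IV):
  [0→0.25]: (98.20+95.18)/2 × 0.25 = 24.1725
  [0.25→4.25]: (95.18+57.73)/2 × 4 = 305.82
  [4.25→6.25]: (57.73+44.96)/2 × 2 = 102.69
  [6.25→6.5]: (44.96+43.58)/2 × 0.25 = 11.0675
  [6.5→9.5]: (43.58+29.95)/2 × 3 = 110.295
  Sum = 554.045 mcg/mL·hr
IV tail: 29.95/0.125 = 239.600; AUC_iv,0→∞ = 554.045 + 239.600 = 793.645 mcg/mL·hr
Trapezoidal AUC_0→11.75 (rectal suppository):
  [0→4]: (0.00+56.39)/2 × 4 = 112.78
  [4→5]: (56.39+53.08)/2 × 1 = 54.735
  [5→11]: (53.08+27.50)/2 × 6 = 241.74
  [11→11.25]: (27.50+26.67)/2 × 0.25 = 6.77125
  [11.25→11.75]: (26.67+25.08)/2 × 0.5 = 12.9375
  Sum = 428.96375 mcg/mL·hr
rectal suppository tail: 25.08/0.125 = 200.640; AUC_ev,0→∞ = 428.96375 + 200.640 = 629.60375 mcg/mL·hr
F = (AUC_ev/D_ev)/(AUC_iv/D_iv) = (629.60375/200)/(793.645/50) = 3.14802/15.8729 = 0.1983

F = 0.198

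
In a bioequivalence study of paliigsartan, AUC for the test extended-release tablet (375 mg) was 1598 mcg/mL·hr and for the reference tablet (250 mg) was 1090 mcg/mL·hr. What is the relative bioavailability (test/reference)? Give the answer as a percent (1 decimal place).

F_rel = (AUC_test/D_test) / (AUC_ref/D_ref)
      = (1598/375) / (1090/250)
      = 4.26133 / 4.36 = 0.9774 = 97.74%

F_rel = 97.7%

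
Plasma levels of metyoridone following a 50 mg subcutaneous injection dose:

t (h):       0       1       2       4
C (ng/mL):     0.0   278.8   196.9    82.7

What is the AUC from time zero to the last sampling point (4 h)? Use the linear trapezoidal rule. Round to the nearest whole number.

AUC = 657 ng/mL·h

Trapezoidal AUC_0→4:
  [0→1]: (0.0+278.8)/2 × 1 = 139.4
  [1→2]: (278.8+196.9)/2 × 1 = 237.85
  [2→4]: (196.9+82.7)/2 × 2 = 279.6
  Sum = 656.85 ng/mL·h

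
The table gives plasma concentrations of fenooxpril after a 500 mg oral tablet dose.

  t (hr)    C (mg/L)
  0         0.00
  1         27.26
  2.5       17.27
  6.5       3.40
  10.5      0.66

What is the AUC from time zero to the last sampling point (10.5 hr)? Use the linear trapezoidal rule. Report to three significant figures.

AUC = 96.5 mg/L·hr

Trapezoidal AUC_0→10.5:
  [0→1]: (0.00+27.26)/2 × 1 = 13.63
  [1→2.5]: (27.26+17.27)/2 × 1.5 = 33.3975
  [2.5→6.5]: (17.27+3.40)/2 × 4 = 41.34
  [6.5→10.5]: (3.40+0.66)/2 × 4 = 8.12
  Sum = 96.4875 mg/L·hr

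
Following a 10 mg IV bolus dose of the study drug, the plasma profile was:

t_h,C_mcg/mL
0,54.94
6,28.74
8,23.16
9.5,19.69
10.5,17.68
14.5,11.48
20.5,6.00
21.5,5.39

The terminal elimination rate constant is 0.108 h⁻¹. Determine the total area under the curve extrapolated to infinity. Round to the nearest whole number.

AUC = 520 mcg/mL·h

Trapezoidal AUC_0→21.5:
  [0→6]: (54.94+28.74)/2 × 6 = 251.04
  [6→8]: (28.74+23.16)/2 × 2 = 51.9
  [8→9.5]: (23.16+19.69)/2 × 1.5 = 32.1375
  [9.5→10.5]: (19.69+17.68)/2 × 1 = 18.685
  [10.5→14.5]: (17.68+11.48)/2 × 4 = 58.32
  [14.5→20.5]: (11.48+6.00)/2 × 6 = 52.44
  [20.5→21.5]: (6.00+5.39)/2 × 1 = 5.695
  Sum = 470.2175 mcg/mL·h
Extrapolated tail: C_last / k_e = 5.39 / 0.108 = 49.907
AUC_0→∞ = 470.2175 + 49.907 = 520.1245 mcg/mL·h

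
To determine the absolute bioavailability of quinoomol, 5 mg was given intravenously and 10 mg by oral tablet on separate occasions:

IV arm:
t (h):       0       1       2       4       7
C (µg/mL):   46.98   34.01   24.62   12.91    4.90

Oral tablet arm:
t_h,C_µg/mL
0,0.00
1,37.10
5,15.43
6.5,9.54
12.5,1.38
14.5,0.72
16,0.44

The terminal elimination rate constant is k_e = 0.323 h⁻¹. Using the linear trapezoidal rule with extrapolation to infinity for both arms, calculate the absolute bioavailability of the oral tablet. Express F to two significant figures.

Trapezoidal AUC_0→7 (IV):
  [0→1]: (46.98+34.01)/2 × 1 = 40.495
  [1→2]: (34.01+24.62)/2 × 1 = 29.315
  [2→4]: (24.62+12.91)/2 × 2 = 37.53
  [4→7]: (12.91+4.90)/2 × 3 = 26.715
  Sum = 134.055 µg/mL·h
IV tail: 4.90/0.323 = 15.170; AUC_iv,0→∞ = 134.055 + 15.170 = 149.225 µg/mL·h
Trapezoidal AUC_0→16 (oral tablet):
  [0→1]: (0.00+37.10)/2 × 1 = 18.55
  [1→5]: (37.10+15.43)/2 × 4 = 105.06
  [5→6.5]: (15.43+9.54)/2 × 1.5 = 18.7275
  [6.5→12.5]: (9.54+1.38)/2 × 6 = 32.76
  [12.5→14.5]: (1.38+0.72)/2 × 2 = 2.1
  [14.5→16]: (0.72+0.44)/2 × 1.5 = 0.87
  Sum = 178.0675 µg/mL·h
oral tablet tail: 0.44/0.323 = 1.362; AUC_ev,0→∞ = 178.0675 + 1.362 = 179.4295 µg/mL·h
F = (AUC_ev/D_ev)/(AUC_iv/D_iv) = (179.4295/10)/(149.225/5) = 17.94295/29.845 = 0.6012

F = 0.60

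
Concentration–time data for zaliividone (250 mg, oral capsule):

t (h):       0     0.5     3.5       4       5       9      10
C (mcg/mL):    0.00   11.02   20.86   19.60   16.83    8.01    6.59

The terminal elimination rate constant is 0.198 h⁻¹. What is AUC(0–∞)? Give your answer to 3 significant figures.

Trapezoidal AUC_0→10:
  [0→0.5]: (0.00+11.02)/2 × 0.5 = 2.755
  [0.5→3.5]: (11.02+20.86)/2 × 3 = 47.82
  [3.5→4]: (20.86+19.60)/2 × 0.5 = 10.115
  [4→5]: (19.60+16.83)/2 × 1 = 18.215
  [5→9]: (16.83+8.01)/2 × 4 = 49.68
  [9→10]: (8.01+6.59)/2 × 1 = 7.3
  Sum = 135.885 mcg/mL·h
Extrapolated tail: C_last / k_e = 6.59 / 0.198 = 33.283
AUC_0→∞ = 135.885 + 33.283 = 169.168 mcg/mL·h

AUC = 169 mcg/mL·h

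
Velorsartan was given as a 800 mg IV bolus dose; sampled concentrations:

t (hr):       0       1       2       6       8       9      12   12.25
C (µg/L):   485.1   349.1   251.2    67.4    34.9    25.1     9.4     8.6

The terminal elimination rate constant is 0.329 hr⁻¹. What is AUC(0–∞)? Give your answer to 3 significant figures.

AUC = 1570 µg/L·hr

Trapezoidal AUC_0→12.25:
  [0→1]: (485.1+349.1)/2 × 1 = 417.1
  [1→2]: (349.1+251.2)/2 × 1 = 300.15
  [2→6]: (251.2+67.4)/2 × 4 = 637.2
  [6→8]: (67.4+34.9)/2 × 2 = 102.3
  [8→9]: (34.9+25.1)/2 × 1 = 30.0
  [9→12]: (25.1+9.4)/2 × 3 = 51.75
  [12→12.25]: (9.4+8.6)/2 × 0.25 = 2.25
  Sum = 1540.75 µg/L·hr
Extrapolated tail: C_last / k_e = 8.6 / 0.329 = 26.140
AUC_0→∞ = 1540.75 + 26.140 = 1566.89 µg/L·hr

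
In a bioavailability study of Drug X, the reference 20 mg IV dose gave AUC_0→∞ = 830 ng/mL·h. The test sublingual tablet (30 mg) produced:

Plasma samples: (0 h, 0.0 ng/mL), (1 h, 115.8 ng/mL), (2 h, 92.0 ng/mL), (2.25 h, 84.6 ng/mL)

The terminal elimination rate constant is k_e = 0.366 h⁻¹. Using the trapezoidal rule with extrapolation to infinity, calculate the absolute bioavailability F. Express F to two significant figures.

Trapezoidal AUC_0→2.25 (sublingual tablet):
  [0→1]: (0.0+115.8)/2 × 1 = 57.9
  [1→2]: (115.8+92.0)/2 × 1 = 103.9
  [2→2.25]: (92.0+84.6)/2 × 0.25 = 22.075
  Sum = 183.875 ng/mL·h
Tail: C_last/k_e = 84.6/0.366 = 231.148
AUC_0→∞ (sublingual tablet) = 183.875 + 231.148 = 415.023 ng/mL·h
F = (AUC_ev/D_ev)/(AUC_iv/D_iv) = (415.023/30)/(830/20) = 13.8341/41.5 = 0.3334

F = 0.33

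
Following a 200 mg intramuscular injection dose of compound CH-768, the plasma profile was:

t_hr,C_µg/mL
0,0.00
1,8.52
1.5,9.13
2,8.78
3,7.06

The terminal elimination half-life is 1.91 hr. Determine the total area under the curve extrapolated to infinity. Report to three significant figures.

AUC = 40.5 µg/mL·hr

Trapezoidal AUC_0→3:
  [0→1]: (0.00+8.52)/2 × 1 = 4.26
  [1→1.5]: (8.52+9.13)/2 × 0.5 = 4.4125
  [1.5→2]: (9.13+8.78)/2 × 0.5 = 4.4775
  [2→3]: (8.78+7.06)/2 × 1 = 7.92
  Sum = 21.07 µg/mL·hr
k_e = ln2 / t½ = 0.693147 / 1.91 = 0.3629 hr^-1
Extrapolated tail: C_last / k_e = 7.06 / 0.3629 = 19.454
AUC_0→∞ = 21.07 + 19.454 = 40.524 µg/mL·hr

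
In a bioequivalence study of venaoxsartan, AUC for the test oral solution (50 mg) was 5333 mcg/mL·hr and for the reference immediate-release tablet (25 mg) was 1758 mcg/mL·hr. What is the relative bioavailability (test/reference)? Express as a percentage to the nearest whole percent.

F_rel = (AUC_test/D_test) / (AUC_ref/D_ref)
      = (5333/50) / (1758/25)
      = 106.66 / 70.32 = 1.5168 = 151.68%

F_rel = 152%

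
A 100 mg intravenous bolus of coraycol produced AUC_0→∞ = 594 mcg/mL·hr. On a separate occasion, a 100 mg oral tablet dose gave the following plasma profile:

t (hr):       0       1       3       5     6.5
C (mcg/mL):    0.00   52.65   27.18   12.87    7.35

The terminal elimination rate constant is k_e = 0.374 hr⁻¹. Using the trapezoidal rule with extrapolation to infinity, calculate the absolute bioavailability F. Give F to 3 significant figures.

Trapezoidal AUC_0→6.5 (oral tablet):
  [0→1]: (0.00+52.65)/2 × 1 = 26.325
  [1→3]: (52.65+27.18)/2 × 2 = 79.83
  [3→5]: (27.18+12.87)/2 × 2 = 40.05
  [5→6.5]: (12.87+7.35)/2 × 1.5 = 15.165
  Sum = 161.37 mcg/mL·hr
Tail: C_last/k_e = 7.35/0.374 = 19.652
AUC_0→∞ (oral tablet) = 161.37 + 19.652 = 181.022 mcg/mL·hr
F = (AUC_ev/D_ev)/(AUC_iv/D_iv) = (181.022/100)/(594/100) = 1.81022/5.94 = 0.3048

F = 0.305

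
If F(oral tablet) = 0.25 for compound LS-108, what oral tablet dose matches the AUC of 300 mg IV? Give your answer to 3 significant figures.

For equal systemic exposure: F × D_ev = D_iv
D_ev = D_iv / F = 300 / 0.25 = 1200 mg

D_oral = 1200 mg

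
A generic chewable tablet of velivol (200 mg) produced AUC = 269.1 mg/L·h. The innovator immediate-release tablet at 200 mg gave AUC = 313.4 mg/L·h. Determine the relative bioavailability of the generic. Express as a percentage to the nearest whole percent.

F_rel = (AUC_test/D_test) / (AUC_ref/D_ref)
      = (269.1/200) / (313.4/200)
      = 1.3455 / 1.567 = 0.8586 = 85.86%

F_rel = 86%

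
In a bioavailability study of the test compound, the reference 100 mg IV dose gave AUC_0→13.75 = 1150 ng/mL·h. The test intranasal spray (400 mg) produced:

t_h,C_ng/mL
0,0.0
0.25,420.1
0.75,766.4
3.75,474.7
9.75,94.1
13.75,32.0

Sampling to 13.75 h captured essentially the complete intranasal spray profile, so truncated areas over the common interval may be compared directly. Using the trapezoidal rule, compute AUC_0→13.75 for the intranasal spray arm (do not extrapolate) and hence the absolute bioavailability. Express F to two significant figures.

Trapezoidal AUC_0→13.75 (intranasal spray):
  [0→0.25]: (0.0+420.1)/2 × 0.25 = 52.5125
  [0.25→0.75]: (420.1+766.4)/2 × 0.5 = 296.625
  [0.75→3.75]: (766.4+474.7)/2 × 3 = 1861.65
  [3.75→9.75]: (474.7+94.1)/2 × 6 = 1706.4
  [9.75→13.75]: (94.1+32.0)/2 × 4 = 252.2
  Sum = 4169.3875 ng/mL·h
F = (AUC_ev/D_ev)/(AUC_iv/D_iv) = (4169.3875/400)/(1150/100) = 10.4235/11.5 = 0.9064

F = 0.91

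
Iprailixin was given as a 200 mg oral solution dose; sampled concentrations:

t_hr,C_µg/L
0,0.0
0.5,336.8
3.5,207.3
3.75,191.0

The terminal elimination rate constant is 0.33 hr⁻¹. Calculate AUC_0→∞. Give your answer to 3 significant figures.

Trapezoidal AUC_0→3.75:
  [0→0.5]: (0.0+336.8)/2 × 0.5 = 84.2
  [0.5→3.5]: (336.8+207.3)/2 × 3 = 816.15
  [3.5→3.75]: (207.3+191.0)/2 × 0.25 = 49.7875
  Sum = 950.1375 µg/L·hr
Extrapolated tail: C_last / k_e = 191.0 / 0.33 = 578.788
AUC_0→∞ = 950.1375 + 578.788 = 1528.9255 µg/L·hr

AUC = 1530 µg/L·hr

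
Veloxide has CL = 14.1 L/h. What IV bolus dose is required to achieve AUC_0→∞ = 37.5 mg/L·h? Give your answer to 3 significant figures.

Dose = 529 mg

Dose_iv = CL × AUC_0→∞
     = 14.1 × 37.5 = 528.75 mg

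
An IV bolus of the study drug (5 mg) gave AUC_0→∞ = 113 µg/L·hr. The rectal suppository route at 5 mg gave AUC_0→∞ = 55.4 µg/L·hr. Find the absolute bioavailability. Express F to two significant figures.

F = 0.49

F = (AUC_ev / D_ev) / (AUC_iv / D_iv)
  = (55.4/5) / (113/5)
  = 11.08 / 22.6 = 0.4903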